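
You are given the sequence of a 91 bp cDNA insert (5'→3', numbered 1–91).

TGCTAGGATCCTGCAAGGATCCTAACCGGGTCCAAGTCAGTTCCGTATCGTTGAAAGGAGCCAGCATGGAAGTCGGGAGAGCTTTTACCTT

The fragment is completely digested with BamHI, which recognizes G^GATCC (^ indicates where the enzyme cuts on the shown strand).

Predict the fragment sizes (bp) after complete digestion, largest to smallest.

74, 11, 6 bp

BamHI sites (GGATCC) start at positions 6, 17.
BamHI cuts after the first base of each site, so after positions 6, 17.
Linear molecule, 2 cuts → 3 fragments:
  1–6 → 6 bp
  7–17 → 11 bp
  18–91 → 74 bp
Sorted largest to smallest: 74, 11, 6 bp.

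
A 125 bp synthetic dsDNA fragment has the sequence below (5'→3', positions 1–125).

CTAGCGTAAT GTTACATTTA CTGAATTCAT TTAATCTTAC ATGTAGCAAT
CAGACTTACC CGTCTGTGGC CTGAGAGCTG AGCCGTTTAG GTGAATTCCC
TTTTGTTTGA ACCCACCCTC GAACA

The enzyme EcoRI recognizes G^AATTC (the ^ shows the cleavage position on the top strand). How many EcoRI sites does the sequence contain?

2

GAATTC occurs starting at positions 23, 93.
EcoRI cuts at 2 sites.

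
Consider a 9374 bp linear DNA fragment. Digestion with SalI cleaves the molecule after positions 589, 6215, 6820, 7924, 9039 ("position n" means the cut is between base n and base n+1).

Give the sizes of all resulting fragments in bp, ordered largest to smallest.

5626, 1115, 1104, 605, 589, 335 bp

Linear molecule, 5 cuts → 6 fragments:
  589 − 0 = 589 bp
  6215 − 589 = 5626 bp
  6820 − 6215 = 605 bp
  7924 − 6820 = 1104 bp
  9039 − 7924 = 1115 bp
  9374 − 9039 = 335 bp
Sorted largest to smallest: 5626, 1115, 1104, 605, 589, 335 bp.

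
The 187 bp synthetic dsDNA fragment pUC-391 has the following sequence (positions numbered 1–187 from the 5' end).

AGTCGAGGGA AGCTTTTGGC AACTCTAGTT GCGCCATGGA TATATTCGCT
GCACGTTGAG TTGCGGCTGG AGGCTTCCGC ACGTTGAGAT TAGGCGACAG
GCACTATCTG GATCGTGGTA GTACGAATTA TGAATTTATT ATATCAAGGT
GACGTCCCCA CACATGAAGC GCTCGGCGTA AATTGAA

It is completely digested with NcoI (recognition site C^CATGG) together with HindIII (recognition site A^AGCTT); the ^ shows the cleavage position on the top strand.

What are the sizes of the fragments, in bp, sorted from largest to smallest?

The NcoI site (CCATGG) starts at position 34.
NcoI cuts after the first base of each site, so after position 34.
The HindIII site (AAGCTT) starts at position 10.
HindIII cuts after the first base of each site, so after position 10.
Combined cut positions: 10, 34.
Linear molecule, 2 cuts → 3 fragments:
  1–10 → 10 bp
  11–34 → 24 bp
  35–187 → 153 bp
Sorted largest to smallest: 153, 24, 10 bp.

153, 24, 10 bp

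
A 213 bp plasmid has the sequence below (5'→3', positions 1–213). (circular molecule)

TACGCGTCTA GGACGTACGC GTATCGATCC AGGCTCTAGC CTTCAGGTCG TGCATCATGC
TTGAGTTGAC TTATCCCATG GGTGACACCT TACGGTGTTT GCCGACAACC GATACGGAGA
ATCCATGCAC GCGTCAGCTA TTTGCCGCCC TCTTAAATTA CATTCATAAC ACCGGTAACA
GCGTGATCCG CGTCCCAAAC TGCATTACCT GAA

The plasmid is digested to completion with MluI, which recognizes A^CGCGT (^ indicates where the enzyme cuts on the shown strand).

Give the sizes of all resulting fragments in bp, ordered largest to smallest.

MluI sites (ACGCGT) start at positions 2, 17, 129.
MluI cuts after the first base of each site, so after positions 2, 17, 129.
Circular molecule, 3 cuts → 3 fragments:
  3–17 → 15 bp
  18–129 → 112 bp
  130–213 then 1–2 → 84 + 2 = 86 bp
Sorted largest to smallest: 112, 86, 15 bp.

112, 86, 15 bp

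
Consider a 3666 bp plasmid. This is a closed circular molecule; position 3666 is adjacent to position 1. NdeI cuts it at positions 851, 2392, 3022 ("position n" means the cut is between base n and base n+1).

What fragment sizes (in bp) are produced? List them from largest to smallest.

Circular molecule, 3 cuts → 3 fragments:
  2392 − 851 = 1541 bp
  3022 − 2392 = 630 bp
  wrap: 3666 − 3022 + 851 = 1495 bp
Sorted largest to smallest: 1541, 1495, 630 bp.

1541, 1495, 630 bp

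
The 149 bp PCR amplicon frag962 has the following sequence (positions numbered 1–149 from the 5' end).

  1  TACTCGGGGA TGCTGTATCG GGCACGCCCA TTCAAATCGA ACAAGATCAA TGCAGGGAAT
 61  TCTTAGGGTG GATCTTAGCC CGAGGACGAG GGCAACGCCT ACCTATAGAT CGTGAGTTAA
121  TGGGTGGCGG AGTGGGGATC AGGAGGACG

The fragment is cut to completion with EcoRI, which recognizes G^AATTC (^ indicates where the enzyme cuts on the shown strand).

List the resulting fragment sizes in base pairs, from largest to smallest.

92, 57 bp

The EcoRI site (GAATTC) starts at position 57.
EcoRI cuts after the first base of each site, so after position 57.
Linear molecule, 1 cut → 2 fragments:
  1–57 → 57 bp
  58–149 → 92 bp
Sorted largest to smallest: 92, 57 bp.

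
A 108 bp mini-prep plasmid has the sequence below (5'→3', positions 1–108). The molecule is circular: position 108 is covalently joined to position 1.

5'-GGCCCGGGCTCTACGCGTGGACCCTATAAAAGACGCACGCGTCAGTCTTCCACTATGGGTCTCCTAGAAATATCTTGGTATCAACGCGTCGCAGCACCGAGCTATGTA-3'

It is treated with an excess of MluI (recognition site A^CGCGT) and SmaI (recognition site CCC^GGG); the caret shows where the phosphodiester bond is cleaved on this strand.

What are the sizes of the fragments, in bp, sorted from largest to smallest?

47, 29, 24, 8 bp

MluI sites (ACGCGT) start at positions 13, 37, 84.
MluI cuts after the first base of each site, so after positions 13, 37, 84.
The SmaI site (CCCGGG) starts at position 3.
SmaI cuts after base 3 of each site, so after position 5.
Combined cut positions: 5, 13, 37, 84.
Circular molecule, 4 cuts → 4 fragments:
  6–13 → 8 bp
  14–37 → 24 bp
  38–84 → 47 bp
  85–108 then 1–5 → 24 + 5 = 29 bp
Sorted largest to smallest: 47, 29, 24, 8 bp.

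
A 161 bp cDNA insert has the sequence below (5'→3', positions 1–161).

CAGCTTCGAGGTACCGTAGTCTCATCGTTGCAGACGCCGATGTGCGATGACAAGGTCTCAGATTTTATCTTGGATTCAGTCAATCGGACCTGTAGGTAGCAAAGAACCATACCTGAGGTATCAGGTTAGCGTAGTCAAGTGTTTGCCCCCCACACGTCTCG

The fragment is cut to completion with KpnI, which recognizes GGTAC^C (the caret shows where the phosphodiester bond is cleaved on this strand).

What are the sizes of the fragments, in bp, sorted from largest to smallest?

147, 14 bp

The KpnI site (GGTACC) starts at position 10.
KpnI cuts after base 5 of each site (before the last base), so after position 14.
Linear molecule, 1 cut → 2 fragments:
  1–14 → 14 bp
  15–161 → 147 bp
Sorted largest to smallest: 147, 14 bp.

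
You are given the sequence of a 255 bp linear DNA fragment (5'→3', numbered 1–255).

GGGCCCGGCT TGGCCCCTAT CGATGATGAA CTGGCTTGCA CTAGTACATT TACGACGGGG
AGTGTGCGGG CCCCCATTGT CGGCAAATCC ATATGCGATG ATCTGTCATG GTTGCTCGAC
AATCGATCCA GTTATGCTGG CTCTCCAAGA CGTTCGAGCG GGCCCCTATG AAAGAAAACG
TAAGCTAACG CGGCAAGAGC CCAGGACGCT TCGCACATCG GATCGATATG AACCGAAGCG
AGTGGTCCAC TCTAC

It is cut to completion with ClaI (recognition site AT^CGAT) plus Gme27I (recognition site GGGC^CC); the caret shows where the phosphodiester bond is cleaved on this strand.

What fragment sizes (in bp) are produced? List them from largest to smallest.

60, 52, 51, 40, 32, 16, 4 bp

ClaI sites (ATCGAT) start at positions 19, 122, 222.
ClaI cuts after base 2 of each site, so after positions 20, 123, 223.
Gme27I sites (GGGCCC) start at positions 1, 68, 160.
Gme27I cuts after base 4 of each site, so after positions 4, 71, 163.
Combined cut positions: 4, 20, 71, 123, 163, 223.
Linear molecule, 6 cuts → 7 fragments:
  1–4 → 4 bp
  5–20 → 16 bp
  21–71 → 51 bp
  72–123 → 52 bp
  124–163 → 40 bp
  164–223 → 60 bp
  224–255 → 32 bp
Sorted largest to smallest: 60, 52, 51, 40, 32, 16, 4 bp.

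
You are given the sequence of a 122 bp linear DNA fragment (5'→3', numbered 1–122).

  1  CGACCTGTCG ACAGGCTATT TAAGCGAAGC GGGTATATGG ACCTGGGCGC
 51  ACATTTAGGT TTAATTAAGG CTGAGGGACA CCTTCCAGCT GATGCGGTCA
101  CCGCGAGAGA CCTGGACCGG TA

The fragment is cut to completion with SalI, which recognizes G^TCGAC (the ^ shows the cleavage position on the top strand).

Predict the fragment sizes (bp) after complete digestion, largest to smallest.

115, 7 bp

The SalI site (GTCGAC) starts at position 7.
SalI cuts after the first base of each site, so after position 7.
Linear molecule, 1 cut → 2 fragments:
  1–7 → 7 bp
  8–122 → 115 bp
Sorted largest to smallest: 115, 7 bp.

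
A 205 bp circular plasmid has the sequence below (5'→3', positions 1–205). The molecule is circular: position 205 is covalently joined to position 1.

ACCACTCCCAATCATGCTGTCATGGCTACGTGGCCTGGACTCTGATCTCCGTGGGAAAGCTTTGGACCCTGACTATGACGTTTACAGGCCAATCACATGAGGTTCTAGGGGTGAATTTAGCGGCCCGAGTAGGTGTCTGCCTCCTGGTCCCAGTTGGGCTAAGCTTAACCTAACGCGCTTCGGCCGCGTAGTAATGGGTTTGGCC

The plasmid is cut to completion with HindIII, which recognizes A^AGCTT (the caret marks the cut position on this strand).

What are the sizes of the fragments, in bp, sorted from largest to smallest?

104, 101 bp

HindIII sites (AAGCTT) start at positions 57, 161.
HindIII cuts after the first base of each site, so after positions 57, 161.
Circular molecule, 2 cuts → 2 fragments:
  58–161 → 104 bp
  162–205 then 1–57 → 44 + 57 = 101 bp
Sorted largest to smallest: 104, 101 bp.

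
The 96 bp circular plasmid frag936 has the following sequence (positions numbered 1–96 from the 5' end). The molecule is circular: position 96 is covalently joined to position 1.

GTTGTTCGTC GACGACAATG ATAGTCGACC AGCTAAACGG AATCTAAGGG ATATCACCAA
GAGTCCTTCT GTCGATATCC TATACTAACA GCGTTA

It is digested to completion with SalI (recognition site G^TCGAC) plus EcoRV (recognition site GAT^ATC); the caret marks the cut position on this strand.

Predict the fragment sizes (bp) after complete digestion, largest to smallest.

SalI sites (GTCGAC) start at positions 8, 24.
SalI cuts after the first base of each site, so after positions 8, 24.
EcoRV sites (GATATC) start at positions 50, 74.
EcoRV cuts after base 3 of each site, so after positions 52, 76.
Combined cut positions: 8, 24, 52, 76.
Circular molecule, 4 cuts → 4 fragments:
  9–24 → 16 bp
  25–52 → 28 bp
  53–76 → 24 bp
  77–96 then 1–8 → 20 + 8 = 28 bp
Sorted largest to smallest: 28, 28, 24, 16 bp.

28, 28, 24, 16 bp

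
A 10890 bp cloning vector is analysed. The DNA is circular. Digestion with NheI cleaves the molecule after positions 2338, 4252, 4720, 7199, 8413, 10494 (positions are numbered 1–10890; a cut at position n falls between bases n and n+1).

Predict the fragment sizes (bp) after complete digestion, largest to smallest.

2734, 2479, 2081, 1914, 1214, 468 bp

Circular molecule, 6 cuts → 6 fragments:
  4252 − 2338 = 1914 bp
  4720 − 4252 = 468 bp
  7199 − 4720 = 2479 bp
  8413 − 7199 = 1214 bp
  10494 − 8413 = 2081 bp
  wrap: 10890 − 10494 + 2338 = 2734 bp
Sorted largest to smallest: 2734, 2479, 2081, 1914, 1214, 468 bp.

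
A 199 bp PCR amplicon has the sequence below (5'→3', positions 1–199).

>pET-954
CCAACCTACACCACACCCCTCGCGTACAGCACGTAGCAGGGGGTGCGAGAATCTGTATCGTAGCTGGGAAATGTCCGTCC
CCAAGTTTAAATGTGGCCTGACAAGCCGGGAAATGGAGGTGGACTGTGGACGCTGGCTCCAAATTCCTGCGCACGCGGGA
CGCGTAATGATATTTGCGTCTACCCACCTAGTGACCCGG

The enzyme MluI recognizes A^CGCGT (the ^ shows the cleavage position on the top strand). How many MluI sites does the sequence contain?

ACGCGT occurs starting at position 160.
MluI cuts at 1 site.

1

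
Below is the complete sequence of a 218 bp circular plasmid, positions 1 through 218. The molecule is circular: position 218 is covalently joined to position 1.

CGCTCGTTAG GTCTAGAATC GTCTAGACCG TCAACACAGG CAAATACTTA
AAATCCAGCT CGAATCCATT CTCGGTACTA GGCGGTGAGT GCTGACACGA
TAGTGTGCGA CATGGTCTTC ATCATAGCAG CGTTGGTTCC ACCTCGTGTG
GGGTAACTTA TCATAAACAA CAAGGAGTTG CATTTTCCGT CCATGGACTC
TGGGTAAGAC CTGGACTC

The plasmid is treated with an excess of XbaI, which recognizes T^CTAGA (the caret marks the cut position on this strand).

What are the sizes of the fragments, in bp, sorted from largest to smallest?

XbaI sites (TCTAGA) start at positions 12, 22.
XbaI cuts after the first base of each site, so after positions 12, 22.
Circular molecule, 2 cuts → 2 fragments:
  13–22 → 10 bp
  23–218 then 1–12 → 196 + 12 = 208 bp
Sorted largest to smallest: 208, 10 bp.

208, 10 bp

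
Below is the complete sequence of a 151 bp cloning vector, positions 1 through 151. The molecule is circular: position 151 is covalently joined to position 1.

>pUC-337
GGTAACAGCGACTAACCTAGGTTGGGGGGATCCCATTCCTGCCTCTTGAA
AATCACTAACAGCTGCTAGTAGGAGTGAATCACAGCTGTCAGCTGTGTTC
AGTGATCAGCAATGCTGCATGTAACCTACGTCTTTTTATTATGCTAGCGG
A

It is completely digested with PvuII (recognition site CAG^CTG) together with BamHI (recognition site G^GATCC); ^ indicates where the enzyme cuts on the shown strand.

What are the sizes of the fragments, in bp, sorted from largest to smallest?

87, 34, 23, 7 bp

PvuII sites (CAGCTG) start at positions 60, 83, 90.
PvuII cuts after base 3 of each site, so after positions 62, 85, 92.
The BamHI site (GGATCC) starts at position 28.
BamHI cuts after the first base of each site, so after position 28.
Combined cut positions: 28, 62, 85, 92.
Circular molecule, 4 cuts → 4 fragments:
  29–62 → 34 bp
  63–85 → 23 bp
  86–92 → 7 bp
  93–151 then 1–28 → 59 + 28 = 87 bp
Sorted largest to smallest: 87, 34, 23, 7 bp.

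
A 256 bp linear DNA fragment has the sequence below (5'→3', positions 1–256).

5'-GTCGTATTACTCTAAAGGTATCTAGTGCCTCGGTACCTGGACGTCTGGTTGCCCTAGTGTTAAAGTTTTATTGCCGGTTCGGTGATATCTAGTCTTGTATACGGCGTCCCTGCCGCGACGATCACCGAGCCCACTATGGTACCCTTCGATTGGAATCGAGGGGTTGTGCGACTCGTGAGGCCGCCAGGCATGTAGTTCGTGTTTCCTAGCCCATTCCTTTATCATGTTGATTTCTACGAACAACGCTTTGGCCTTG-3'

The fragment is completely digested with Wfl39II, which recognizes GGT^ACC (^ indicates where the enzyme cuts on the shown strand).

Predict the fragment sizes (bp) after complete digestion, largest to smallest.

Wfl39II sites (GGTACC) start at positions 32, 138.
Wfl39II cuts after base 3 of each site, so after positions 34, 140.
Linear molecule, 2 cuts → 3 fragments:
  1–34 → 34 bp
  35–140 → 106 bp
  141–256 → 116 bp
Sorted largest to smallest: 116, 106, 34 bp.

116, 106, 34 bp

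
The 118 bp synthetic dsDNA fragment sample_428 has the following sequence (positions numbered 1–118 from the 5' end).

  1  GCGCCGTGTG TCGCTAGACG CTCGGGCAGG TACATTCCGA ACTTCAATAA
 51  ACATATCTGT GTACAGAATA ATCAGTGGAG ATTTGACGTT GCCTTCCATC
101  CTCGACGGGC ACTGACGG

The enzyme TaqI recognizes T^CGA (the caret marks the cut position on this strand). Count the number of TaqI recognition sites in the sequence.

1

TCGA occurs starting at position 102.
TaqI cuts at 1 site.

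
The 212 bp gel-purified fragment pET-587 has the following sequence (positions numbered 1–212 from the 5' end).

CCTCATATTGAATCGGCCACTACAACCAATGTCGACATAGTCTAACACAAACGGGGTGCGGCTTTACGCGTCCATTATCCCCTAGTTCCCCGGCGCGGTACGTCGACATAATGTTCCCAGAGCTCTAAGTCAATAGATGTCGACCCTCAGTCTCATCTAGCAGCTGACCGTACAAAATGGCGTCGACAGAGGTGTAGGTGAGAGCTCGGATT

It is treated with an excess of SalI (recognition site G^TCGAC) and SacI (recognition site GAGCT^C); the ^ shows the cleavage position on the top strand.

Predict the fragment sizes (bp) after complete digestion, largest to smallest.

SalI sites (GTCGAC) start at positions 31, 102, 139, 182.
SalI cuts after the first base of each site, so after positions 31, 102, 139, 182.
SacI sites (GAGCTC) start at positions 120, 202.
SacI cuts after base 5 of each site (before the last base), so after positions 124, 206.
Combined cut positions: 31, 102, 124, 139, 182, 206.
Linear molecule, 6 cuts → 7 fragments:
  1–31 → 31 bp
  32–102 → 71 bp
  103–124 → 22 bp
  125–139 → 15 bp
  140–182 → 43 bp
  183–206 → 24 bp
  207–212 → 6 bp
Sorted largest to smallest: 71, 43, 31, 24, 22, 15, 6 bp.

71, 43, 31, 24, 22, 15, 6 bp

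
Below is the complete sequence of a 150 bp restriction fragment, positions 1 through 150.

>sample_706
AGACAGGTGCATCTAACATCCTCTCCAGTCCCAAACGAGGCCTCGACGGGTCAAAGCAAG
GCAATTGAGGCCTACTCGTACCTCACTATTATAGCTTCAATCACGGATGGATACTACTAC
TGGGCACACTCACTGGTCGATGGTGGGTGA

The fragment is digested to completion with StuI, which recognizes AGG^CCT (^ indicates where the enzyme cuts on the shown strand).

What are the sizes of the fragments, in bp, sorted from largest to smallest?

StuI sites (AGGCCT) start at positions 38, 68.
StuI cuts after base 3 of each site, so after positions 40, 70.
Linear molecule, 2 cuts → 3 fragments:
  1–40 → 40 bp
  41–70 → 30 bp
  71–150 → 80 bp
Sorted largest to smallest: 80, 40, 30 bp.

80, 40, 30 bp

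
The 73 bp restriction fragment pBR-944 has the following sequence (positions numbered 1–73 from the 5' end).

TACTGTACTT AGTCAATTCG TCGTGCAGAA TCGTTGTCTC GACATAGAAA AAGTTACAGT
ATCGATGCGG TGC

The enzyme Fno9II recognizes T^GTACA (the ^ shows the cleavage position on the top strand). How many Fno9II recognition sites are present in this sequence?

No occurrence of TGTACA is present in the sequence.
Fno9II does not cut: 0 sites.

0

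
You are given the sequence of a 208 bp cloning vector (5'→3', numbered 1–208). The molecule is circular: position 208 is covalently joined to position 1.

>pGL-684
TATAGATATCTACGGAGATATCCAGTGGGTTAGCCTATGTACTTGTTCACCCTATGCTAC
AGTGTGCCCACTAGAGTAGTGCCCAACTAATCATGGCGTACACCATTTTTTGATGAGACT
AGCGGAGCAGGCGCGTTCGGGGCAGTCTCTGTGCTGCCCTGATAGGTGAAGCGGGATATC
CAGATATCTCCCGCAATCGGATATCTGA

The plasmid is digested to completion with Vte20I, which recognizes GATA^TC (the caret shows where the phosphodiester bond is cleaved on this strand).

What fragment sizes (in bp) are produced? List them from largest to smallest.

158, 17, 13, 12, 8 bp

Vte20I sites (GATATC) start at positions 5, 17, 175, 183, 200.
Vte20I cuts after base 4 of each site, so after positions 8, 20, 178, 186, 203.
Circular molecule, 5 cuts → 5 fragments:
  9–20 → 12 bp
  21–178 → 158 bp
  179–186 → 8 bp
  187–203 → 17 bp
  204–208 then 1–8 → 5 + 8 = 13 bp
Sorted largest to smallest: 158, 17, 13, 12, 8 bp.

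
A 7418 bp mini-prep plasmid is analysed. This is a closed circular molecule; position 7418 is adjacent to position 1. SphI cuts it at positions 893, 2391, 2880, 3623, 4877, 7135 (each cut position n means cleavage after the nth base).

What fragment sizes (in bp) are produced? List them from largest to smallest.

Circular molecule, 6 cuts → 6 fragments:
  2391 − 893 = 1498 bp
  2880 − 2391 = 489 bp
  3623 − 2880 = 743 bp
  4877 − 3623 = 1254 bp
  7135 − 4877 = 2258 bp
  wrap: 7418 − 7135 + 893 = 1176 bp
Sorted largest to smallest: 2258, 1498, 1254, 1176, 743, 489 bp.

2258, 1498, 1254, 1176, 743, 489 bp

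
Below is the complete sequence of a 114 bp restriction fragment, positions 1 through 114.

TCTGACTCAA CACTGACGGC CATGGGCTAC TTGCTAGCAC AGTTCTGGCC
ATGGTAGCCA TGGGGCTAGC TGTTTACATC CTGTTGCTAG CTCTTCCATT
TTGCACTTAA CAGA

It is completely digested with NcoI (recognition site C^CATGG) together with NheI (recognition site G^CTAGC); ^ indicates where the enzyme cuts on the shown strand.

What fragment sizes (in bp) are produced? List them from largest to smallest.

28, 21, 20, 16, 13, 9, 7 bp

NcoI sites (CCATGG) start at positions 20, 49, 58.
NcoI cuts after the first base of each site, so after positions 20, 49, 58.
NheI sites (GCTAGC) start at positions 33, 65, 86.
NheI cuts after the first base of each site, so after positions 33, 65, 86.
Combined cut positions: 20, 33, 49, 58, 65, 86.
Linear molecule, 6 cuts → 7 fragments:
  1–20 → 20 bp
  21–33 → 13 bp
  34–49 → 16 bp
  50–58 → 9 bp
  59–65 → 7 bp
  66–86 → 21 bp
  87–114 → 28 bp
Sorted largest to smallest: 28, 21, 20, 16, 13, 9, 7 bp.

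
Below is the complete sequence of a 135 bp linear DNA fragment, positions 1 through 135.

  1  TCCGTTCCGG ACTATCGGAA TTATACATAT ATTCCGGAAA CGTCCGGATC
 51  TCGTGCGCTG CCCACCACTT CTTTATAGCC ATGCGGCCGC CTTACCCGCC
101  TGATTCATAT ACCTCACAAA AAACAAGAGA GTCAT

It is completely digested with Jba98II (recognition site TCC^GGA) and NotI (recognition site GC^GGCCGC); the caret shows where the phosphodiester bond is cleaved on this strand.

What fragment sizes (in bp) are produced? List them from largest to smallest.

Jba98II sites (TCCGGA) start at positions 6, 33, 43.
Jba98II cuts after base 3 of each site, so after positions 8, 35, 45.
The NotI site (GCGGCCGC) starts at position 83.
NotI cuts after base 2 of each site, so after position 84.
Combined cut positions: 8, 35, 45, 84.
Linear molecule, 4 cuts → 5 fragments:
  1–8 → 8 bp
  9–35 → 27 bp
  36–45 → 10 bp
  46–84 → 39 bp
  85–135 → 51 bp
Sorted largest to smallest: 51, 39, 27, 10, 8 bp.

51, 39, 27, 10, 8 bp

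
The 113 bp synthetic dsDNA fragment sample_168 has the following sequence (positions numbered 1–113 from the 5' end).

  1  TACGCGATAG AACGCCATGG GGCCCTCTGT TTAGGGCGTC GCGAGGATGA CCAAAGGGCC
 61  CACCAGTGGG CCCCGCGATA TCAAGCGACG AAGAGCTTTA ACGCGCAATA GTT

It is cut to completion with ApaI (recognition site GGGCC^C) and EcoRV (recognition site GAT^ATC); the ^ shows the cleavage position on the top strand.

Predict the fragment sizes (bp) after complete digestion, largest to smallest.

ApaI sites (GGGCCC) start at positions 20, 56, 68.
ApaI cuts after base 5 of each site (before the last base), so after positions 24, 60, 72.
The EcoRV site (GATATC) starts at position 77.
EcoRV cuts after base 3 of each site, so after position 79.
Combined cut positions: 24, 60, 72, 79.
Linear molecule, 4 cuts → 5 fragments:
  1–24 → 24 bp
  25–60 → 36 bp
  61–72 → 12 bp
  73–79 → 7 bp
  80–113 → 34 bp
Sorted largest to smallest: 36, 34, 24, 12, 7 bp.

36, 34, 24, 12, 7 bp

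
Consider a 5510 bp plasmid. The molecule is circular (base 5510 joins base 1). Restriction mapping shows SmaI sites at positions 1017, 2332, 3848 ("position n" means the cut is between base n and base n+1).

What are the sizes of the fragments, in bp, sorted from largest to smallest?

Circular molecule, 3 cuts → 3 fragments:
  2332 − 1017 = 1315 bp
  3848 − 2332 = 1516 bp
  wrap: 5510 − 3848 + 1017 = 2679 bp
Sorted largest to smallest: 2679, 1516, 1315 bp.

2679, 1516, 1315 bp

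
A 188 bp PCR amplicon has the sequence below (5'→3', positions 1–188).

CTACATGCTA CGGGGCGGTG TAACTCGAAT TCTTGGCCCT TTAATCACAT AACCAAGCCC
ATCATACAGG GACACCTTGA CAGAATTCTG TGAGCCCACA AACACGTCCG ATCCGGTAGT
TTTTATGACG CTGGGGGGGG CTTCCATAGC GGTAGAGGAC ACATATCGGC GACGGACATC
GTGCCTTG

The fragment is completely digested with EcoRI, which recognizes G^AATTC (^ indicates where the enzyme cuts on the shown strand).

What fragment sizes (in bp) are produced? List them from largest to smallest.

EcoRI sites (GAATTC) start at positions 27, 83.
EcoRI cuts after the first base of each site, so after positions 27, 83.
Linear molecule, 2 cuts → 3 fragments:
  1–27 → 27 bp
  28–83 → 56 bp
  84–188 → 105 bp
Sorted largest to smallest: 105, 56, 27 bp.

105, 56, 27 bp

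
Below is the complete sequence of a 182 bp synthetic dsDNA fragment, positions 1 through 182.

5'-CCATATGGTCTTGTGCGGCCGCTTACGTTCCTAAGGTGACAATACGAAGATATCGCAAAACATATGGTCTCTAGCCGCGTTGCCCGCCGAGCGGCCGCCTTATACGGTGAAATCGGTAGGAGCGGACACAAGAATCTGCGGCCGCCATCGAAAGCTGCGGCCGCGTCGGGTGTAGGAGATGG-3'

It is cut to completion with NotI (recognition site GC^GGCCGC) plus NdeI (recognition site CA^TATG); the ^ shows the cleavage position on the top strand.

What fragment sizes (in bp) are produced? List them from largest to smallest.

47, 46, 30, 24, 19, 13, 3 bp

NotI sites (GCGGCCGC) start at positions 15, 91, 138, 157.
NotI cuts after base 2 of each site, so after positions 16, 92, 139, 158.
NdeI sites (CATATG) start at positions 2, 61.
NdeI cuts after base 2 of each site, so after positions 3, 62.
Combined cut positions: 3, 16, 62, 92, 139, 158.
Linear molecule, 6 cuts → 7 fragments:
  1–3 → 3 bp
  4–16 → 13 bp
  17–62 → 46 bp
  63–92 → 30 bp
  93–139 → 47 bp
  140–158 → 19 bp
  159–182 → 24 bp
Sorted largest to smallest: 47, 46, 30, 24, 19, 13, 3 bp.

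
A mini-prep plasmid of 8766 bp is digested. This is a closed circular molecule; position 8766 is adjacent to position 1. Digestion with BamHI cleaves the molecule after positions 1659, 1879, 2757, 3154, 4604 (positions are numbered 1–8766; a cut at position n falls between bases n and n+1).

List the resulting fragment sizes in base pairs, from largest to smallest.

5821, 1450, 878, 397, 220 bp

Circular molecule, 5 cuts → 5 fragments:
  1879 − 1659 = 220 bp
  2757 − 1879 = 878 bp
  3154 − 2757 = 397 bp
  4604 − 3154 = 1450 bp
  wrap: 8766 − 4604 + 1659 = 5821 bp
Sorted largest to smallest: 5821, 1450, 878, 397, 220 bp.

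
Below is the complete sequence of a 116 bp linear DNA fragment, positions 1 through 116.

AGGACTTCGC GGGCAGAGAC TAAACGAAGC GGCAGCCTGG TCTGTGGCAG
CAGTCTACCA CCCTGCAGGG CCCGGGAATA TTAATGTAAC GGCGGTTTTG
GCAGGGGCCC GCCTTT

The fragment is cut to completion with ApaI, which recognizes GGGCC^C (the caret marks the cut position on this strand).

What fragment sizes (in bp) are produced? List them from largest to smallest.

ApaI sites (GGGCCC) start at positions 68, 105.
ApaI cuts after base 5 of each site (before the last base), so after positions 72, 109.
Linear molecule, 2 cuts → 3 fragments:
  1–72 → 72 bp
  73–109 → 37 bp
  110–116 → 7 bp
Sorted largest to smallest: 72, 37, 7 bp.

72, 37, 7 bp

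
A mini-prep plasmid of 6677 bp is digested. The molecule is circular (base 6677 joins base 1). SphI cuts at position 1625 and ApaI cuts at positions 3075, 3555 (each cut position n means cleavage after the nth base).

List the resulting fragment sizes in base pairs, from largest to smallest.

Combined cut positions (sorted): 1625, 3075, 3555.
Circular molecule, 3 cuts → 3 fragments:
  3075 − 1625 = 1450 bp
  3555 − 3075 = 480 bp
  wrap: 6677 − 3555 + 1625 = 4747 bp
Sorted largest to smallest: 4747, 1450, 480 bp.

4747, 1450, 480 bp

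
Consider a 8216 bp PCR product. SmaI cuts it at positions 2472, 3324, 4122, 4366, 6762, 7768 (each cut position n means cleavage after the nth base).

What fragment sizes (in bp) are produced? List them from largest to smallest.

Linear molecule, 6 cuts → 7 fragments:
  2472 − 0 = 2472 bp
  3324 − 2472 = 852 bp
  4122 − 3324 = 798 bp
  4366 − 4122 = 244 bp
  6762 − 4366 = 2396 bp
  7768 − 6762 = 1006 bp
  8216 − 7768 = 448 bp
Sorted largest to smallest: 2472, 2396, 1006, 852, 798, 448, 244 bp.

2472, 2396, 1006, 852, 798, 448, 244 bp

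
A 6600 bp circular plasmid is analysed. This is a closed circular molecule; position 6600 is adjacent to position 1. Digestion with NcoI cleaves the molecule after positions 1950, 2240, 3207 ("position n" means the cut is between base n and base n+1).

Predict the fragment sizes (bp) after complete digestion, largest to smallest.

Circular molecule, 3 cuts → 3 fragments:
  2240 − 1950 = 290 bp
  3207 − 2240 = 967 bp
  wrap: 6600 − 3207 + 1950 = 5343 bp
Sorted largest to smallest: 5343, 967, 290 bp.

5343, 967, 290 bp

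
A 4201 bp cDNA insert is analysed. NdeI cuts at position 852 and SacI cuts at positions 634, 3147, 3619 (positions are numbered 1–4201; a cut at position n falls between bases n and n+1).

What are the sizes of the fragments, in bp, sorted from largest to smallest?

2295, 634, 582, 472, 218 bp

Combined cut positions (sorted): 634, 852, 3147, 3619.
Linear molecule, 4 cuts → 5 fragments:
  634 − 0 = 634 bp
  852 − 634 = 218 bp
  3147 − 852 = 2295 bp
  3619 − 3147 = 472 bp
  4201 − 3619 = 582 bp
Sorted largest to smallest: 2295, 634, 582, 472, 218 bp.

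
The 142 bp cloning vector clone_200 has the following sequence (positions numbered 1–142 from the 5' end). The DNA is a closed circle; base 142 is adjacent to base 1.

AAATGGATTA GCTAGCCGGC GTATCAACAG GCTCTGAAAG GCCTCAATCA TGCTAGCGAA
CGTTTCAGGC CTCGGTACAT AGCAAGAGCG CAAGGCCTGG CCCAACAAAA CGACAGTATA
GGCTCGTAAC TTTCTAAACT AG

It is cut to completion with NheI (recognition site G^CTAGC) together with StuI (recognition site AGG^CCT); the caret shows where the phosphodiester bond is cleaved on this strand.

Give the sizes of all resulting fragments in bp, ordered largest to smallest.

NheI sites (GCTAGC) start at positions 11, 52.
NheI cuts after the first base of each site, so after positions 11, 52.
StuI sites (AGGCCT) start at positions 39, 67, 93.
StuI cuts after base 3 of each site, so after positions 41, 69, 95.
Combined cut positions: 11, 41, 52, 69, 95.
Circular molecule, 5 cuts → 5 fragments:
  12–41 → 30 bp
  42–52 → 11 bp
  53–69 → 17 bp
  70–95 → 26 bp
  96–142 then 1–11 → 47 + 11 = 58 bp
Sorted largest to smallest: 58, 30, 26, 17, 11 bp.

58, 30, 26, 17, 11 bp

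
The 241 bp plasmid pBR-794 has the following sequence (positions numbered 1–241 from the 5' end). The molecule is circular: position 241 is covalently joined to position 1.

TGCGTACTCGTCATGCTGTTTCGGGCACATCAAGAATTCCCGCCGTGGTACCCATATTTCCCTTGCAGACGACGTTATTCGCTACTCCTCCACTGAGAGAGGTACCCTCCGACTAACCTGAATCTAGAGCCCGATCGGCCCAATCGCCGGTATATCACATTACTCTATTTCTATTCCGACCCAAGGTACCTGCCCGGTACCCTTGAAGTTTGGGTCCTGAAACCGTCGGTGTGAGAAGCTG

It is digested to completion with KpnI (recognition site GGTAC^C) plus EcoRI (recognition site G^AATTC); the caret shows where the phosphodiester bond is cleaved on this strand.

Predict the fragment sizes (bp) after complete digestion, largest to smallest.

KpnI sites (GGTACC) start at positions 47, 101, 185, 196.
KpnI cuts after base 5 of each site (before the last base), so after positions 51, 105, 189, 200.
The EcoRI site (GAATTC) starts at position 34.
EcoRI cuts after the first base of each site, so after position 34.
Combined cut positions: 34, 51, 105, 189, 200.
Circular molecule, 5 cuts → 5 fragments:
  35–51 → 17 bp
  52–105 → 54 bp
  106–189 → 84 bp
  190–200 → 11 bp
  201–241 then 1–34 → 41 + 34 = 75 bp
Sorted largest to smallest: 84, 75, 54, 17, 11 bp.

84, 75, 54, 17, 11 bp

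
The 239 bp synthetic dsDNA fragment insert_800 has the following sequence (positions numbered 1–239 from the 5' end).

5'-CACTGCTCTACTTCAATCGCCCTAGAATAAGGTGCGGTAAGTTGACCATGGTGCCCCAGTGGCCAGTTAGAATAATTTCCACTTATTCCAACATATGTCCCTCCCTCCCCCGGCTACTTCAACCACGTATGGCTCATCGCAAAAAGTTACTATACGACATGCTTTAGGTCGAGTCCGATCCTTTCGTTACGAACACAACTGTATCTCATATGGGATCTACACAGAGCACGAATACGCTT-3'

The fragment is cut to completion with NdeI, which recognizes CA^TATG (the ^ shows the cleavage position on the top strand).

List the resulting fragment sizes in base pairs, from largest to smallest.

NdeI sites (CATATG) start at positions 92, 207.
NdeI cuts after base 2 of each site, so after positions 93, 208.
Linear molecule, 2 cuts → 3 fragments:
  1–93 → 93 bp
  94–208 → 115 bp
  209–239 → 31 bp
Sorted largest to smallest: 115, 93, 31 bp.

115, 93, 31 bp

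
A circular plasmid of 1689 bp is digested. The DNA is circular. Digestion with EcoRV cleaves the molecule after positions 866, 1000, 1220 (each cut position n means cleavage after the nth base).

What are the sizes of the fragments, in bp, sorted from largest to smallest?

Circular molecule, 3 cuts → 3 fragments:
  1000 − 866 = 134 bp
  1220 − 1000 = 220 bp
  wrap: 1689 − 1220 + 866 = 1335 bp
Sorted largest to smallest: 1335, 220, 134 bp.

1335, 220, 134 bp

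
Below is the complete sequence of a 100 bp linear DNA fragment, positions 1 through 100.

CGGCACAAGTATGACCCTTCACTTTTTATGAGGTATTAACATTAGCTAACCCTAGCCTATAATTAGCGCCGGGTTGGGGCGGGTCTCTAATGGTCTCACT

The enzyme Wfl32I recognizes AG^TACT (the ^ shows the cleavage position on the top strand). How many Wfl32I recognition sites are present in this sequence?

0

No occurrence of AGTACT is present in the sequence.
Wfl32I does not cut: 0 sites.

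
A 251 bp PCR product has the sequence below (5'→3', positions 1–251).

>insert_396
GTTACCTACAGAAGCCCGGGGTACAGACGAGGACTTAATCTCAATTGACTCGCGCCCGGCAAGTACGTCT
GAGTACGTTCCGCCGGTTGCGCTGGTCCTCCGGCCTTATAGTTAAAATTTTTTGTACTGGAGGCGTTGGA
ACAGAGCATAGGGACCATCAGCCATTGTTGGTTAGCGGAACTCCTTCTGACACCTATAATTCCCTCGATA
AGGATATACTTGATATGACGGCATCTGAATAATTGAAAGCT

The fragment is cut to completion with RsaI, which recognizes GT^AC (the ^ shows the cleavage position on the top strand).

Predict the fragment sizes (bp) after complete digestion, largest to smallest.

RsaI sites (GTAC) start at positions 21, 63, 73, 124.
RsaI cuts after base 2 of each site, so after positions 22, 64, 74, 125.
Linear molecule, 4 cuts → 5 fragments:
  1–22 → 22 bp
  23–64 → 42 bp
  65–74 → 10 bp
  75–125 → 51 bp
  126–251 → 126 bp
Sorted largest to smallest: 126, 51, 42, 22, 10 bp.

126, 51, 42, 22, 10 bp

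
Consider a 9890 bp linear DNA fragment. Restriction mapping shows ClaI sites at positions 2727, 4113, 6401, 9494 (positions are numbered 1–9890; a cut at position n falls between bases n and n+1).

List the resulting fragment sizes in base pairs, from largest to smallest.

3093, 2727, 2288, 1386, 396 bp

Linear molecule, 4 cuts → 5 fragments:
  2727 − 0 = 2727 bp
  4113 − 2727 = 1386 bp
  6401 − 4113 = 2288 bp
  9494 − 6401 = 3093 bp
  9890 − 9494 = 396 bp
Sorted largest to smallest: 3093, 2727, 2288, 1386, 396 bp.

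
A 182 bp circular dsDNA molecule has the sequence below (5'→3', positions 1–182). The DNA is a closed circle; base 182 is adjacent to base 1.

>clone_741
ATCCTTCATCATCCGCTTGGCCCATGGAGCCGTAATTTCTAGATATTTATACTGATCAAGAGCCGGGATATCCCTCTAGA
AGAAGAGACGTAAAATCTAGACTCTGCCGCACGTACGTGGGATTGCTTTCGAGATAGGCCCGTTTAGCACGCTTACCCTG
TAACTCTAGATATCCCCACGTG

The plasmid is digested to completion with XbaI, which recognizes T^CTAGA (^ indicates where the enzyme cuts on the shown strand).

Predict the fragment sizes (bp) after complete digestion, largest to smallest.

XbaI sites (TCTAGA) start at positions 38, 75, 96, 165.
XbaI cuts after the first base of each site, so after positions 38, 75, 96, 165.
Circular molecule, 4 cuts → 4 fragments:
  39–75 → 37 bp
  76–96 → 21 bp
  97–165 → 69 bp
  166–182 then 1–38 → 17 + 38 = 55 bp
Sorted largest to smallest: 69, 55, 37, 21 bp.

69, 55, 37, 21 bp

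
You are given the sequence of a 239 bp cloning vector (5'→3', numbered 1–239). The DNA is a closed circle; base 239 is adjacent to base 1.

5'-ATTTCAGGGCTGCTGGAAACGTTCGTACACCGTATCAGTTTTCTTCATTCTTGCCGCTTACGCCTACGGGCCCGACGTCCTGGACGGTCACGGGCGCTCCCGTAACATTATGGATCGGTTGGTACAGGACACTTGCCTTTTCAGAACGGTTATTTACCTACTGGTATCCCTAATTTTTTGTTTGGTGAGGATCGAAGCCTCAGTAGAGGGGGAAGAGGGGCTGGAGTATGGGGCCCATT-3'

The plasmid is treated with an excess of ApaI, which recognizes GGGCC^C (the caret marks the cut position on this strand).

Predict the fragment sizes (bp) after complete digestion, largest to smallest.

163, 76 bp

ApaI sites (GGGCCC) start at positions 68, 231.
ApaI cuts after base 5 of each site (before the last base), so after positions 72, 235.
Circular molecule, 2 cuts → 2 fragments:
  73–235 → 163 bp
  236–239 then 1–72 → 4 + 72 = 76 bp
Sorted largest to smallest: 163, 76 bp.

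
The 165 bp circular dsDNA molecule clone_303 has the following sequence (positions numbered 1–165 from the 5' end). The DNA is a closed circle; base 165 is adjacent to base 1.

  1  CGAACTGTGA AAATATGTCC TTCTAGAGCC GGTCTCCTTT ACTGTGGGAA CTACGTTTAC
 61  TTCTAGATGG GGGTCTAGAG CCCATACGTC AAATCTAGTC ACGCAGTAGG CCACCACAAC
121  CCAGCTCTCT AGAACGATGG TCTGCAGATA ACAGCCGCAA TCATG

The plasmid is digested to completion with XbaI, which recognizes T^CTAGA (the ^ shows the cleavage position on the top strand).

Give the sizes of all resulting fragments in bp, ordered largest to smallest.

XbaI sites (TCTAGA) start at positions 22, 62, 74, 128.
XbaI cuts after the first base of each site, so after positions 22, 62, 74, 128.
Circular molecule, 4 cuts → 4 fragments:
  23–62 → 40 bp
  63–74 → 12 bp
  75–128 → 54 bp
  129–165 then 1–22 → 37 + 22 = 59 bp
Sorted largest to smallest: 59, 54, 40, 12 bp.

59, 54, 40, 12 bp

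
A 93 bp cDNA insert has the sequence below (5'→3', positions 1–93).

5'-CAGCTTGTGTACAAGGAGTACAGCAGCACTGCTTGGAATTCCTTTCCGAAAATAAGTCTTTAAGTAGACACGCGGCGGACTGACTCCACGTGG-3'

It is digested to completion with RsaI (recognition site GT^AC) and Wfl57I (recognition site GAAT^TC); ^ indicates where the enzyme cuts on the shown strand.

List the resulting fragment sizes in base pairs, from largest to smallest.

RsaI sites (GTAC) start at positions 9, 18.
RsaI cuts after base 2 of each site, so after positions 10, 19.
The Wfl57I site (GAATTC) starts at position 36.
Wfl57I cuts after base 4 of each site, so after position 39.
Combined cut positions: 10, 19, 39.
Linear molecule, 3 cuts → 4 fragments:
  1–10 → 10 bp
  11–19 → 9 bp
  20–39 → 20 bp
  40–93 → 54 bp
Sorted largest to smallest: 54, 20, 10, 9 bp.

54, 20, 10, 9 bp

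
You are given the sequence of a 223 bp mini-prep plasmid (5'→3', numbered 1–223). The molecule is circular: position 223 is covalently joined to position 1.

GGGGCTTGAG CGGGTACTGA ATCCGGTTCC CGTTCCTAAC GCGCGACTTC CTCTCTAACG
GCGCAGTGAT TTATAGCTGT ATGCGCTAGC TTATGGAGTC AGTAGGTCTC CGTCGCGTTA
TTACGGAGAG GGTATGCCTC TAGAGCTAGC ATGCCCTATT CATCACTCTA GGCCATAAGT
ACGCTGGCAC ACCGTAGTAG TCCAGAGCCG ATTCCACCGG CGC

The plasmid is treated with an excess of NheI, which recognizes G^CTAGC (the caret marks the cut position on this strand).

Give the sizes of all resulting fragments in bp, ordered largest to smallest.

NheI sites (GCTAGC) start at positions 85, 145.
NheI cuts after the first base of each site, so after positions 85, 145.
Circular molecule, 2 cuts → 2 fragments:
  86–145 → 60 bp
  146–223 then 1–85 → 78 + 85 = 163 bp
Sorted largest to smallest: 163, 60 bp.

163, 60 bp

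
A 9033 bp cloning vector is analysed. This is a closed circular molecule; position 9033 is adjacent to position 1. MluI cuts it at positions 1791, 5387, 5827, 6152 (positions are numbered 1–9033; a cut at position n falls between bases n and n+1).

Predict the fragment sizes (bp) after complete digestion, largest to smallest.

4672, 3596, 440, 325 bp

Circular molecule, 4 cuts → 4 fragments:
  5387 − 1791 = 3596 bp
  5827 − 5387 = 440 bp
  6152 − 5827 = 325 bp
  wrap: 9033 − 6152 + 1791 = 4672 bp
Sorted largest to smallest: 4672, 3596, 440, 325 bp.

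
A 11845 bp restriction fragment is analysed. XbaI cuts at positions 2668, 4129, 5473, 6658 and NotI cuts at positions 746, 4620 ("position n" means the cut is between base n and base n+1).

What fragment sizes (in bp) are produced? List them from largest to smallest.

5187, 1922, 1461, 1185, 853, 746, 491 bp

Combined cut positions (sorted): 746, 2668, 4129, 4620, 5473, 6658.
Linear molecule, 6 cuts → 7 fragments:
  746 − 0 = 746 bp
  2668 − 746 = 1922 bp
  4129 − 2668 = 1461 bp
  4620 − 4129 = 491 bp
  5473 − 4620 = 853 bp
  6658 − 5473 = 1185 bp
  11845 − 6658 = 5187 bp
Sorted largest to smallest: 5187, 1922, 1461, 1185, 853, 746, 491 bp.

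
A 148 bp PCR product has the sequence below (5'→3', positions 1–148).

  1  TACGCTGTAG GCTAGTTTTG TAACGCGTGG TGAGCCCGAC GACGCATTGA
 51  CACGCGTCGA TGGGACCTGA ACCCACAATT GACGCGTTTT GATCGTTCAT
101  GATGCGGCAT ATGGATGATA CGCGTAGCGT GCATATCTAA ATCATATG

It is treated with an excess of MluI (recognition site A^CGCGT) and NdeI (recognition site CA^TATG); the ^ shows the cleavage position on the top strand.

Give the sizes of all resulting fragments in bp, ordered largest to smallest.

30, 29, 27, 24, 23, 11, 4 bp

MluI sites (ACGCGT) start at positions 23, 52, 82, 120.
MluI cuts after the first base of each site, so after positions 23, 52, 82, 120.
NdeI sites (CATATG) start at positions 108, 143.
NdeI cuts after base 2 of each site, so after positions 109, 144.
Combined cut positions: 23, 52, 82, 109, 120, 144.
Linear molecule, 6 cuts → 7 fragments:
  1–23 → 23 bp
  24–52 → 29 bp
  53–82 → 30 bp
  83–109 → 27 bp
  110–120 → 11 bp
  121–144 → 24 bp
  145–148 → 4 bp
Sorted largest to smallest: 30, 29, 27, 24, 23, 11, 4 bp.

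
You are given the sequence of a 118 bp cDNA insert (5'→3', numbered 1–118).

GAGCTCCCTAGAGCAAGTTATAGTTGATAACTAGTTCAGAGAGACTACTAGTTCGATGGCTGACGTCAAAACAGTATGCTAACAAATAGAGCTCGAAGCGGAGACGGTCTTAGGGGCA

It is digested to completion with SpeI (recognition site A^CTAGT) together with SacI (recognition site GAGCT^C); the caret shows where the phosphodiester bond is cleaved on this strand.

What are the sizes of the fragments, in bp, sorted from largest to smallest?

SpeI sites (ACTAGT) start at positions 30, 47.
SpeI cuts after the first base of each site, so after positions 30, 47.
SacI sites (GAGCTC) start at positions 1, 89.
SacI cuts after base 5 of each site (before the last base), so after positions 5, 93.
Combined cut positions: 5, 30, 47, 93.
Linear molecule, 4 cuts → 5 fragments:
  1–5 → 5 bp
  6–30 → 25 bp
  31–47 → 17 bp
  48–93 → 46 bp
  94–118 → 25 bp
Sorted largest to smallest: 46, 25, 25, 17, 5 bp.

46, 25, 25, 17, 5 bp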